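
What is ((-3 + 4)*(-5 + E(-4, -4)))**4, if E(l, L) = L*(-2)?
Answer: 81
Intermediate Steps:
E(l, L) = -2*L
((-3 + 4)*(-5 + E(-4, -4)))**4 = ((-3 + 4)*(-5 - 2*(-4)))**4 = (1*(-5 + 8))**4 = (1*3)**4 = 3**4 = 81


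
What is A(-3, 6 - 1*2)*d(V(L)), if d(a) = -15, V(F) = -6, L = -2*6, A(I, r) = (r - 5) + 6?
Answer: -75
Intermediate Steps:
A(I, r) = 1 + r (A(I, r) = (-5 + r) + 6 = 1 + r)
L = -12
A(-3, 6 - 1*2)*d(V(L)) = (1 + (6 - 1*2))*(-15) = (1 + (6 - 2))*(-15) = (1 + 4)*(-15) = 5*(-15) = -75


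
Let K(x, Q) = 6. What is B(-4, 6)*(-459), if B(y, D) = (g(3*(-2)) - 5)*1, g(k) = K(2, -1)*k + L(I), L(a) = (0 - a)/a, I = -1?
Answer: 19278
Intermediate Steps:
L(a) = -1 (L(a) = (-a)/a = -1)
g(k) = -1 + 6*k (g(k) = 6*k - 1 = -1 + 6*k)
B(y, D) = -42 (B(y, D) = ((-1 + 6*(3*(-2))) - 5)*1 = ((-1 + 6*(-6)) - 5)*1 = ((-1 - 36) - 5)*1 = (-37 - 5)*1 = -42*1 = -42)
B(-4, 6)*(-459) = -42*(-459) = 19278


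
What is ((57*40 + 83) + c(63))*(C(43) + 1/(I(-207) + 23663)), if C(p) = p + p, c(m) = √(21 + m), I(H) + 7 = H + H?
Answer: 4723195119/23242 + 1998813*√21/11621 ≈ 2.0401e+5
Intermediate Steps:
I(H) = -7 + 2*H (I(H) = -7 + (H + H) = -7 + 2*H)
C(p) = 2*p
((57*40 + 83) + c(63))*(C(43) + 1/(I(-207) + 23663)) = ((57*40 + 83) + √(21 + 63))*(2*43 + 1/((-7 + 2*(-207)) + 23663)) = ((2280 + 83) + √84)*(86 + 1/((-7 - 414) + 23663)) = (2363 + 2*√21)*(86 + 1/(-421 + 23663)) = (2363 + 2*√21)*(86 + 1/23242) = (2363 + 2*√21)*(1998813/23242) = 4723195119/23242 + 1998813*√21/11621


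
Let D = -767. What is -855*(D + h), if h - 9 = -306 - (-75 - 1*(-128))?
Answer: 955035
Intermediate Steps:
h = -350 (h = 9 + (-306 - (-75 - 1*(-128))) = 9 + (-306 - (-75 + 128)) = 9 + (-306 - 1*53) = 9 + (-306 - 53) = 9 - 359 = -350)
-855*(D + h) = -855*(-767 - 350) = -855*(-1117) = 955035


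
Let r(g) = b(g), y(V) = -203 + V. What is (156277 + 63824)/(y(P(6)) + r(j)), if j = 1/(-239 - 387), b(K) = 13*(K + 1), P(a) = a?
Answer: -977186/817 ≈ -1196.1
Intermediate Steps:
b(K) = 13 + 13*K (b(K) = 13*(1 + K) = 13 + 13*K)
j = -1/626 (j = 1/(-626) = -1/626 ≈ -0.0015974)
r(g) = 13 + 13*g
(156277 + 63824)/(y(P(6)) + r(j)) = (156277 + 63824)/((-203 + 6) + (13 + 13*(-1/626))) = 220101/(-197 + (13 - 13/626)) = 220101/(-197 + 8125/626) = 220101/(-115197/626) = 220101*(-626/115197) = -977186/817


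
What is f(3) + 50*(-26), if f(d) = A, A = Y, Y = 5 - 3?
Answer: -1298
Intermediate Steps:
Y = 2
A = 2
f(d) = 2
f(3) + 50*(-26) = 2 + 50*(-26) = 2 - 1300 = -1298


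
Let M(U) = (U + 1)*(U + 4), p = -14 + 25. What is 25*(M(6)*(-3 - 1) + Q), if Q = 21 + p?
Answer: -6200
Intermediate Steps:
p = 11
M(U) = (1 + U)*(4 + U)
Q = 32 (Q = 21 + 11 = 32)
25*(M(6)*(-3 - 1) + Q) = 25*((4 + 6² + 5*6)*(-3 - 1) + 32) = 25*((4 + 36 + 30)*(-4) + 32) = 25*(70*(-4) + 32) = 25*(-280 + 32) = 25*(-248) = -6200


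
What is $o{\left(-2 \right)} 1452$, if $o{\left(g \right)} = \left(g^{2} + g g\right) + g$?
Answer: $8712$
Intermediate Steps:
$o{\left(g \right)} = g + 2 g^{2}$ ($o{\left(g \right)} = \left(g^{2} + g^{2}\right) + g = 2 g^{2} + g = g + 2 g^{2}$)
$o{\left(-2 \right)} 1452 = - 2 \left(1 + 2 \left(-2\right)\right) 1452 = - 2 \left(1 - 4\right) 1452 = \left(-2\right) \left(-3\right) 1452 = 6 \cdot 1452 = 8712$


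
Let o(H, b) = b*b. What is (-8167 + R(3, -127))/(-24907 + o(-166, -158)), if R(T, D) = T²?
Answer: -8158/57 ≈ -143.12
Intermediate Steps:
o(H, b) = b²
(-8167 + R(3, -127))/(-24907 + o(-166, -158)) = (-8167 + 3²)/(-24907 + (-158)²) = (-8167 + 9)/(-24907 + 24964) = -8158/57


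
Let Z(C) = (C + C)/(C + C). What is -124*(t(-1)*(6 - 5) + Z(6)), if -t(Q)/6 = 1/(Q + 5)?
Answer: 62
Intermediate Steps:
Z(C) = 1 (Z(C) = (2*C)/((2*C)) = (2*C)*(1/(2*C)) = 1)
t(Q) = -6/(5 + Q) (t(Q) = -6/(Q + 5) = -6/(5 + Q))
-124*(t(-1)*(6 - 5) + Z(6)) = -124*((-6/(5 - 1))*(6 - 5) + 1) = -124*(-6/4*1 + 1) = -124*(-6*¼*1 + 1) = -124*(-3/2*1 + 1) = -124*(-3/2 + 1) = -124*(-½) = 62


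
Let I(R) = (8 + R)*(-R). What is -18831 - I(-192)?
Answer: 16497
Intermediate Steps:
I(R) = -R*(8 + R)
-18831 - I(-192) = -18831 - (-1)*(-192)*(8 - 192) = -18831 - (-1)*(-192)*(-184) = -18831 - 1*(-35328) = -18831 + 35328 = 16497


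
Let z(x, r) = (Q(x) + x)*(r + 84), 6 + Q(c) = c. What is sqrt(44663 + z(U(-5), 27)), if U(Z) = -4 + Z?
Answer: sqrt(41999) ≈ 204.94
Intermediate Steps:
Q(c) = -6 + c
z(x, r) = (-6 + 2*x)*(84 + r) (z(x, r) = ((-6 + x) + x)*(r + 84) = (-6 + 2*x)*(84 + r))
sqrt(44663 + z(U(-5), 27)) = sqrt(44663 + (-504 + 168*(-4 - 5) + 27*(-4 - 5) + 27*(-6 + (-4 - 5)))) = sqrt(44663 + (-504 + 168*(-9) + 27*(-9) + 27*(-6 - 9))) = sqrt(44663 + (-504 - 1512 - 243 + 27*(-15))) = sqrt(44663 + (-504 - 1512 - 243 - 405)) = sqrt(44663 - 2664) = sqrt(41999)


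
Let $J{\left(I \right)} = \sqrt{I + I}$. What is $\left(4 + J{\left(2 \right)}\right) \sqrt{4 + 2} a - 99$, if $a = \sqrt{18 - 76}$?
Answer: $-99 + 12 i \sqrt{87} \approx -99.0 + 111.93 i$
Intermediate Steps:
$J{\left(I \right)} = \sqrt{2} \sqrt{I}$ ($J{\left(I \right)} = \sqrt{2 I} = \sqrt{2} \sqrt{I}$)
$a = i \sqrt{58}$ ($a = \sqrt{-58} = i \sqrt{58} \approx 7.6158 i$)
$\left(4 + J{\left(2 \right)}\right) \sqrt{4 + 2} a - 99 = \left(4 + \sqrt{2} \sqrt{2}\right) \sqrt{4 + 2} i \sqrt{58} - 99 = \left(4 + 2\right) \sqrt{6} i \sqrt{58} - 99 = 6 \sqrt{6} i \sqrt{58} - 99 = 12 i \sqrt{87} - 99 = -99 + 12 i \sqrt{87}$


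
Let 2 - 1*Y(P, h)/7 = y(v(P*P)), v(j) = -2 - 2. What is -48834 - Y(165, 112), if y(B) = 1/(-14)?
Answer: -97697/2 ≈ -48849.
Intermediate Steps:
v(j) = -4
y(B) = -1/14
Y(P, h) = 29/2 (Y(P, h) = 14 - 7*(-1/14) = 14 + 1/2 = 29/2)
-48834 - Y(165, 112) = -48834 - 1*29/2 = -48834 - 29/2 = -97697/2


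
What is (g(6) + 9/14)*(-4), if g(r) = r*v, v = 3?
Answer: -522/7 ≈ -74.571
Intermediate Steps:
g(r) = 3*r (g(r) = r*3 = 3*r)
(g(6) + 9/14)*(-4) = (3*6 + 9/14)*(-4) = (18 + 9*(1/14))*(-4) = (18 + 9/14)*(-4) = (261/14)*(-4) = -522/7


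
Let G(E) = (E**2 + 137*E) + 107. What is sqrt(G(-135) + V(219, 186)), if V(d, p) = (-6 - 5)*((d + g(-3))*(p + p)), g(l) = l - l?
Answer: I*sqrt(896311) ≈ 946.74*I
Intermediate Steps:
g(l) = 0
G(E) = 107 + E**2 + 137*E
V(d, p) = -22*d*p (V(d, p) = (-6 - 5)*((d + 0)*(p + p)) = -11*d*2*p = -22*d*p)
sqrt(G(-135) + V(219, 186)) = sqrt((107 + (-135)**2 + 137*(-135)) - 22*219*186) = sqrt((107 + 18225 - 18495) - 896148) = sqrt(-163 - 896148) = sqrt(-896311) = I*sqrt(896311)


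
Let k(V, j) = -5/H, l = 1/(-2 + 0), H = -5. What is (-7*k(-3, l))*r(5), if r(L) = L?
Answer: -35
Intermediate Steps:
l = -½ (l = 1/(-2) = -½ ≈ -0.50000)
k(V, j) = 1 (k(V, j) = -5/(-5) = -5*(-⅕) = 1)
(-7*k(-3, l))*r(5) = -7*1*5 = -7*5 = -35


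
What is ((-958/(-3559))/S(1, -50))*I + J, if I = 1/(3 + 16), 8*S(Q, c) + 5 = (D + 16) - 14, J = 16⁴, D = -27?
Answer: 66474144008/1014315 ≈ 65536.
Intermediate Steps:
J = 65536
S(Q, c) = -15/4 (S(Q, c) = -5/8 + ((-27 + 16) - 14)/8 = -5/8 + (-11 - 14)/8 = -5/8 + (⅛)*(-25) = -5/8 - 25/8 = -15/4)
I = 1/19 ≈ 0.052632
((-958/(-3559))/S(1, -50))*I + J = ((-958/(-3559))/(-15/4))*(1/19) + 65536 = (-958*(-1/3559)*(-4/15))*(1/19) + 65536 = ((958/3559)*(-4/15))*(1/19) + 65536 = -3832/53385*1/19 + 65536 = -3832/1014315 + 65536 = 66474144008/1014315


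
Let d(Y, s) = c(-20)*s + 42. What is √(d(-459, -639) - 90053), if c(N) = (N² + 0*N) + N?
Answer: I*√332831 ≈ 576.92*I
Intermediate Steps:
c(N) = N + N² (c(N) = (N² + 0) + N = N² + N = N + N²)
d(Y, s) = 42 + 380*s (d(Y, s) = (-20*(1 - 20))*s + 42 = (-20*(-19))*s + 42 = 380*s + 42 = 42 + 380*s)
√(d(-459, -639) - 90053) = √((42 + 380*(-639)) - 90053) = √((42 - 242820) - 90053) = √(-242778 - 90053) = √(-332831) = I*√332831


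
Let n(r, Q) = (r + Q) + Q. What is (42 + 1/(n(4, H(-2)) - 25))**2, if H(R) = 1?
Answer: 635209/361 ≈ 1759.6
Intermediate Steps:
n(r, Q) = r + 2*Q (n(r, Q) = (Q + r) + Q = r + 2*Q)
(42 + 1/(n(4, H(-2)) - 25))**2 = (42 + 1/((4 + 2*1) - 25))**2 = (42 + 1/((4 + 2) - 25))**2 = (42 + 1/(6 - 25))**2 = (42 + 1/(-19))**2 = (42 - 1/19)**2 = (797/19)**2 = 635209/361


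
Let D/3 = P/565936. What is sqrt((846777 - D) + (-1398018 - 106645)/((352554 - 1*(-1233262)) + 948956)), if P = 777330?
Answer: sqrt(6806739250699799595653632002)/89657420412 ≈ 920.20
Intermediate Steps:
D = 1165995/282968 (D = 3*(777330/565936) = 3*(777330*(1/565936)) = 3*(388665/282968) = 1165995/282968 ≈ 4.1206)
sqrt((846777 - D) + (-1398018 - 106645)/((352554 - 1*(-1233262)) + 948956)) = sqrt((846777 - 1*1165995/282968) + (-1398018 - 106645)/((352554 - 1*(-1233262)) + 948956)) = sqrt((846777 - 1165995/282968) - 1504663/((352554 + 1233262) + 948956)) = sqrt(239609628141/282968 - 1504663/(1585816 + 948956)) = sqrt(239609628141/282968 - 1504663/2534772) = sqrt(151838837642684767/179314840824) = sqrt(6806739250699799595653632002)/89657420412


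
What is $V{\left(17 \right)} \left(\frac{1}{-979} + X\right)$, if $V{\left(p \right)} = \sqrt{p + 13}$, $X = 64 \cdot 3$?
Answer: $\frac{187967 \sqrt{30}}{979} \approx 1051.6$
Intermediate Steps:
$X = 192$
$V{\left(p \right)} = \sqrt{13 + p}$
$V{\left(17 \right)} \left(\frac{1}{-979} + X\right) = \sqrt{13 + 17} \left(\frac{1}{-979} + 192\right) = \sqrt{30} \left(- \frac{1}{979} + 192\right) = \sqrt{30} \cdot \frac{187967}{979} = \frac{187967 \sqrt{30}}{979}$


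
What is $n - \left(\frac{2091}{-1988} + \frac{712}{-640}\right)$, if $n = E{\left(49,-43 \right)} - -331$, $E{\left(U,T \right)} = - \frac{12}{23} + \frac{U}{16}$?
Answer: $\frac{153497787}{457240} \approx 335.71$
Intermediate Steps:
$E{\left(U,T \right)} = - \frac{12}{23} + \frac{U}{16}$ ($E{\left(U,T \right)} = \left(-12\right) \frac{1}{23} + U \frac{1}{16} = - \frac{12}{23} + \frac{U}{16}$)
$n = \frac{122743}{368}$ ($n = \left(- \frac{12}{23} + \frac{1}{16} \cdot 49\right) - -331 = \left(- \frac{12}{23} + \frac{49}{16}\right) + 331 = \frac{935}{368} + 331 = \frac{122743}{368} \approx 333.54$)
$n - \left(\frac{2091}{-1988} + \frac{712}{-640}\right) = \frac{122743}{368} - \left(\frac{2091}{-1988} + \frac{712}{-640}\right) = \frac{122743}{368} - \left(2091 \left(- \frac{1}{1988}\right) + 712 \left(- \frac{1}{640}\right)\right) = \frac{122743}{368} - \left(- \frac{2091}{1988} - \frac{89}{80}\right) = \frac{122743}{368} - - \frac{86053}{39760} = \frac{122743}{368} + \frac{86053}{39760} = \frac{153497787}{457240}$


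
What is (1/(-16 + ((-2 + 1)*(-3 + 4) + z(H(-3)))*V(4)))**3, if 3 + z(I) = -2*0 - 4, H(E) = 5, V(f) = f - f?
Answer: -1/4096 ≈ -0.00024414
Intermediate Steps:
V(f) = 0
z(I) = -7 (z(I) = -3 + (-2*0 - 4) = -3 + (0 - 4) = -3 - 4 = -7)
(1/(-16 + ((-2 + 1)*(-3 + 4) + z(H(-3)))*V(4)))**3 = (1/(-16 + ((-2 + 1)*(-3 + 4) - 7)*0))**3 = (1/(-16 + (-1*1 - 7)*0))**3 = (1/(-16 + (-1 - 7)*0))**3 = (1/(-16 - 8*0))**3 = (1/(-16 + 0))**3 = (1/(-16))**3 = (-1/16)**3 = -1/4096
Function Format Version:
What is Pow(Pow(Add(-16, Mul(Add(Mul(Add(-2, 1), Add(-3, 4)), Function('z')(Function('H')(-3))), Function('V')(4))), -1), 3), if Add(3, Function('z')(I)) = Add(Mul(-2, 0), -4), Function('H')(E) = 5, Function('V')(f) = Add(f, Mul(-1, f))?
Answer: Rational(-1, 4096) ≈ -0.00024414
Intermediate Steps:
Function('V')(f) = 0
Function('z')(I) = -7 (Function('z')(I) = Add(-3, Add(Mul(-2, 0), -4)) = Add(-3, Add(0, -4)) = Add(-3, -4) = -7)
Pow(Pow(Add(-16, Mul(Add(Mul(Add(-2, 1), Add(-3, 4)), Function('z')(Function('H')(-3))), Function('V')(4))), -1), 3) = Pow(Pow(Add(-16, Mul(Add(Mul(Add(-2, 1), Add(-3, 4)), -7), 0)), -1), 3) = Pow(Pow(Add(-16, Mul(Add(Mul(-1, 1), -7), 0)), -1), 3) = Pow(Pow(Add(-16, Mul(Add(-1, -7), 0)), -1), 3) = Pow(Pow(Add(-16, Mul(-8, 0)), -1), 3) = Pow(Pow(Add(-16, 0), -1), 3) = Pow(Pow(-16, -1), 3) = Pow(Rational(-1, 16), 3) = Rational(-1, 4096)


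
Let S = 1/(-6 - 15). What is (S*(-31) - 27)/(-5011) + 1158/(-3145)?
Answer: -120171778/330951495 ≈ -0.36311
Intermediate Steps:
S = -1/21 (S = 1/(-21) = -1/21 ≈ -0.047619)
(S*(-31) - 27)/(-5011) + 1158/(-3145) = (-1/21*(-31) - 27)/(-5011) + 1158/(-3145) = (31/21 - 27)*(-1/5011) + 1158*(-1/3145) = -536/21*(-1/5011) - 1158/3145 = 536/105231 - 1158/3145 = -120171778/330951495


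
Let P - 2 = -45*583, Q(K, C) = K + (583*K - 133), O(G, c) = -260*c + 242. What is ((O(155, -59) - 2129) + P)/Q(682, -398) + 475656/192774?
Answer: 6230705432/2558464399 ≈ 2.4353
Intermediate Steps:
O(G, c) = 242 - 260*c
Q(K, C) = -133 + 584*K (Q(K, C) = K + (-133 + 583*K) = -133 + 584*K)
P = -26233 (P = 2 - 45*583 = 2 - 26235 = -26233)
((O(155, -59) - 2129) + P)/Q(682, -398) + 475656/192774 = (((242 - 260*(-59)) - 2129) - 26233)/(-133 + 584*682) + 475656/192774 = (((242 + 15340) - 2129) - 26233)/(-133 + 398288) + 475656*(1/192774) = ((15582 - 2129) - 26233)/398155 + 79276/32129 = (13453 - 26233)*(1/398155) + 79276/32129 = -12780*1/398155 + 79276/32129 = -2556/79631 + 79276/32129 = 6230705432/2558464399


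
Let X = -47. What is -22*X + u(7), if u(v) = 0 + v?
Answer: 1041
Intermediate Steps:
u(v) = v
-22*X + u(7) = -22*(-47) + 7 = 1034 + 7 = 1041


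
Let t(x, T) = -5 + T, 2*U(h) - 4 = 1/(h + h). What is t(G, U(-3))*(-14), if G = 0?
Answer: 259/6 ≈ 43.167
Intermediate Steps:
U(h) = 2 + 1/(4*h) (U(h) = 2 + 1/(2*(h + h)) = 2 + 1/(2*((2*h))) = 2 + (1/(2*h))/2 = 2 + 1/(4*h))
t(G, U(-3))*(-14) = (-5 + (2 + (¼)/(-3)))*(-14) = (-5 + (2 + (¼)*(-⅓)))*(-14) = (-5 + (2 - 1/12))*(-14) = (-5 + 23/12)*(-14) = -37/12*(-14) = 259/6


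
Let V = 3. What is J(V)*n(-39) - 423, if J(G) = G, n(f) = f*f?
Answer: 4140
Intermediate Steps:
n(f) = f**2
J(V)*n(-39) - 423 = 3*(-39)**2 - 423 = 3*1521 - 423 = 4563 - 423 = 4140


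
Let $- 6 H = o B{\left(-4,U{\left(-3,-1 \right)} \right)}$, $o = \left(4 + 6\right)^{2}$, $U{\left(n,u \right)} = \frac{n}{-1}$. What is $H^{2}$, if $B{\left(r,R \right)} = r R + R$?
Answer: $22500$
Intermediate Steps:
$U{\left(n,u \right)} = - n$ ($U{\left(n,u \right)} = n \left(-1\right) = - n$)
$B{\left(r,R \right)} = R + R r$ ($B{\left(r,R \right)} = R r + R = R + R r$)
$o = 100$ ($o = 10^{2} = 100$)
$H = 150$ ($H = - \frac{100 \left(-1\right) \left(-3\right) \left(1 - 4\right)}{6} = - \frac{100 \cdot 3 \left(-3\right)}{6} = - \frac{100 \left(-9\right)}{6} = \left(- \frac{1}{6}\right) \left(-900\right) = 150$)
$H^{2} = 150^{2} = 22500$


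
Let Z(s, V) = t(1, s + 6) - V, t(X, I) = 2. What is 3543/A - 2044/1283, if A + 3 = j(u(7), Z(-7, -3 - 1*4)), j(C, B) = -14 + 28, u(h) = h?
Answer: 4523185/14113 ≈ 320.50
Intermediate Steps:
Z(s, V) = 2 - V
j(C, B) = 14
A = 11 (A = -3 + 14 = 11)
3543/A - 2044/1283 = 3543/11 - 2044/1283 = 4523185/14113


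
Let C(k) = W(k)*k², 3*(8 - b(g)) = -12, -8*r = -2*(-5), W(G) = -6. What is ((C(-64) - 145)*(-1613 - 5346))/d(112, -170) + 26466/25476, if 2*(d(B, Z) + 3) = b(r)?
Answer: 66404908657/1158 ≈ 5.7345e+7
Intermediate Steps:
r = -5/4 (r = -(-1)*(-5)/4 = -⅛*10 = -5/4 ≈ -1.2500)
b(g) = 12 (b(g) = 8 - ⅓*(-12) = 8 + 4 = 12)
C(k) = -6*k²
d(B, Z) = 3 (d(B, Z) = -3 + (½)*12 = -3 + 6 = 3)
((C(-64) - 145)*(-1613 - 5346))/d(112, -170) + 26466/25476 = ((-6*(-64)² - 145)*(-1613 - 5346))/3 + 26466/25476 = ((-6*4096 - 145)*(-6959))*(⅓) + 26466*(1/25476) = ((-24576 - 145)*(-6959))*(⅓) + 401/386 = -24721*(-6959)*(⅓) + 401/386 = 172033439*(⅓) + 401/386 = 172033439/3 + 401/386 = 66404908657/1158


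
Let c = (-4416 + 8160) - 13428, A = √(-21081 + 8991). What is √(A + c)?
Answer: √(-9684 + I*√12090) ≈ 0.5587 + 98.409*I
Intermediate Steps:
A = I*√12090 (A = √(-12090) = I*√12090 ≈ 109.95*I)
c = -9684 (c = 3744 - 13428 = -9684)
√(A + c) = √(I*√12090 - 9684) = √(-9684 + I*√12090)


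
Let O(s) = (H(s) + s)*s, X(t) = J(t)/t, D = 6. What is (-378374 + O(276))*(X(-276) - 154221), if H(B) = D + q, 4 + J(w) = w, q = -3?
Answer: 3206932115230/69 ≈ 4.6477e+10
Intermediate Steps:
J(w) = -4 + w
X(t) = (-4 + t)/t
H(B) = 3 (H(B) = 6 - 3 = 3)
O(s) = s*(3 + s) (O(s) = (3 + s)*s = s*(3 + s))
(-378374 + O(276))*(X(-276) - 154221) = (-378374 + 276*(3 + 276))*((-4 - 276)/(-276) - 154221) = (-378374 + 276*279)*(-1/276*(-280) - 154221) = (-378374 + 77004)*(70/69 - 154221) = -301370*(-10641179/69) = 3206932115230/69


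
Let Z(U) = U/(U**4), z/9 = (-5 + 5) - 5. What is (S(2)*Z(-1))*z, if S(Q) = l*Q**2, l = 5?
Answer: 900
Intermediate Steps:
S(Q) = 5*Q**2
z = -45 (z = 9*((-5 + 5) - 5) = 9*(0 - 5) = 9*(-5) = -45)
Z(U) = U**(-3) (Z(U) = U/U**4 = U**(-3))
(S(2)*Z(-1))*z = ((5*2**2)/(-1)**3)*(-45) = ((5*4)*(-1))*(-45) = (20*(-1))*(-45) = -20*(-45) = 900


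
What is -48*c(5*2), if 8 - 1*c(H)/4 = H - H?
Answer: -1536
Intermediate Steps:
c(H) = 32 (c(H) = 32 - 4*(H - H) = 32 - 4*0 = 32 + 0 = 32)
-48*c(5*2) = -48*32 = -1536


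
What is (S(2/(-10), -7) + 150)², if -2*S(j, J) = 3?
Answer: 88209/4 ≈ 22052.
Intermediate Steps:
S(j, J) = -3/2 (S(j, J) = -½*3 = -3/2)
(S(2/(-10), -7) + 150)² = (-3/2 + 150)² = (297/2)² = 88209/4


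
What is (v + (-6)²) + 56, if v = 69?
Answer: 161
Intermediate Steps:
(v + (-6)²) + 56 = (69 + (-6)²) + 56 = (69 + 36) + 56 = 105 + 56 = 161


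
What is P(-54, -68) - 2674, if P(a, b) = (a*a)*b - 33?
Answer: -200995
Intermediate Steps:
P(a, b) = -33 + b*a**2 (P(a, b) = a**2*b - 33 = b*a**2 - 33 = -33 + b*a**2)
P(-54, -68) - 2674 = (-33 - 68*(-54)**2) - 2674 = (-33 - 68*2916) - 2674 = (-33 - 198288) - 2674 = -198321 - 2674 = -200995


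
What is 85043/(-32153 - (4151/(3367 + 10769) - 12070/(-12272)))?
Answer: -461031369708/174313352699 ≈ -2.6448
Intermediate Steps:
85043/(-32153 - (4151/(3367 + 10769) - 12070/(-12272))) = 85043/(-32153 - (4151/14136 - 12070*(-1/12272))) = 85043/(-32153 - (4151*(1/14136) + 6035/6136)) = 85043/(-32153 - (4151/14136 + 6035/6136)) = 85043/(-32153 - 1*6923831/5421156) = 85043/(-32153 - 6923831/5421156) = 85043/(-174313352699/5421156) = 85043*(-5421156/174313352699) = -461031369708/174313352699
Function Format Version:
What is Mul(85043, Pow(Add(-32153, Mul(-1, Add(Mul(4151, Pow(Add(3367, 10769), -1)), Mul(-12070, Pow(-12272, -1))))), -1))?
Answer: Rational(-461031369708, 174313352699) ≈ -2.6448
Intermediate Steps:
Mul(85043, Pow(Add(-32153, Mul(-1, Add(Mul(4151, Pow(Add(3367, 10769), -1)), Mul(-12070, Pow(-12272, -1))))), -1)) = Mul(85043, Pow(Add(-32153, Mul(-1, Add(Mul(4151, Pow(14136, -1)), Mul(-12070, Rational(-1, 12272))))), -1)) = Mul(85043, Pow(Add(-32153, Mul(-1, Add(Mul(4151, Rational(1, 14136)), Rational(6035, 6136)))), -1)) = Mul(85043, Pow(Add(-32153, Mul(-1, Add(Rational(4151, 14136), Rational(6035, 6136)))), -1)) = Mul(85043, Pow(Add(-32153, Mul(-1, Rational(6923831, 5421156))), -1)) = Mul(85043, Pow(Add(-32153, Rational(-6923831, 5421156)), -1)) = Mul(85043, Pow(Rational(-174313352699, 5421156), -1)) = Mul(85043, Rational(-5421156, 174313352699)) = Rational(-461031369708, 174313352699)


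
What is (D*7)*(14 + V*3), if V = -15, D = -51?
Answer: 11067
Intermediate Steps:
(D*7)*(14 + V*3) = (-51*7)*(14 - 15*3) = -357*(14 - 45) = -357*(-31) = 11067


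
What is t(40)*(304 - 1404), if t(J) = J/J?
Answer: -1100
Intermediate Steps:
t(J) = 1
t(40)*(304 - 1404) = 1*(304 - 1404) = 1*(-1100) = -1100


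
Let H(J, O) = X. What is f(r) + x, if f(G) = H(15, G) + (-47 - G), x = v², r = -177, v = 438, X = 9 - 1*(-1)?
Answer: 191984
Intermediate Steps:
X = 10 (X = 9 + 1 = 10)
H(J, O) = 10
x = 191844 (x = 438² = 191844)
f(G) = -37 - G (f(G) = 10 + (-47 - G) = -37 - G)
f(r) + x = (-37 - 1*(-177)) + 191844 = (-37 + 177) + 191844 = 140 + 191844 = 191984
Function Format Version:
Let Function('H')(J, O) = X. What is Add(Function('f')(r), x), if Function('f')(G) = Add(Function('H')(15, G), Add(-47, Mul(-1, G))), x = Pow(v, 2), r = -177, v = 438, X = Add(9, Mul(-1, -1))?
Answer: 191984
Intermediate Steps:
X = 10 (X = Add(9, 1) = 10)
Function('H')(J, O) = 10
x = 191844 (x = Pow(438, 2) = 191844)
Function('f')(G) = Add(-37, Mul(-1, G)) (Function('f')(G) = Add(10, Add(-47, Mul(-1, G))) = Add(-37, Mul(-1, G)))
Add(Function('f')(r), x) = Add(Add(-37, Mul(-1, -177)), 191844) = Add(Add(-37, 177), 191844) = Add(140, 191844) = 191984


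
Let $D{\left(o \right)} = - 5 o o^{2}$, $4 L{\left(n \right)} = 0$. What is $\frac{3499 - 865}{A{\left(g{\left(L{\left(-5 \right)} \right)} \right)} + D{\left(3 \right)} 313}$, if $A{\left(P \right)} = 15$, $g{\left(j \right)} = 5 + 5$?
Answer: $- \frac{439}{7040} \approx -0.062358$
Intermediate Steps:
$L{\left(n \right)} = 0$ ($L{\left(n \right)} = \frac{1}{4} \cdot 0 = 0$)
$g{\left(j \right)} = 10$
$D{\left(o \right)} = - 5 o^{3}$
$\frac{3499 - 865}{A{\left(g{\left(L{\left(-5 \right)} \right)} \right)} + D{\left(3 \right)} 313} = \frac{3499 - 865}{15 + - 5 \cdot 3^{3} \cdot 313} = \frac{2634}{15 + \left(-5\right) 27 \cdot 313} = \frac{2634}{15 - 42255} = \frac{2634}{-42240} = 2634 \left(- \frac{1}{42240}\right) = - \frac{439}{7040}$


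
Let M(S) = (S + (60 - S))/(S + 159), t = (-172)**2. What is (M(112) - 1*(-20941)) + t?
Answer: 13692335/271 ≈ 50525.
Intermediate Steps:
t = 29584
M(S) = 60/(159 + S)
(M(112) - 1*(-20941)) + t = (60/(159 + 112) - 1*(-20941)) + 29584 = (60/271 + 20941) + 29584 = 5675071/271 + 29584 = 13692335/271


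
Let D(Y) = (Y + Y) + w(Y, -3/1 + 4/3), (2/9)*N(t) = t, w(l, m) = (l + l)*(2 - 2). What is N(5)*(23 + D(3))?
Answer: 1305/2 ≈ 652.50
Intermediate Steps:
w(l, m) = 0 (w(l, m) = (2*l)*0 = 0)
N(t) = 9*t/2
D(Y) = 2*Y (D(Y) = (Y + Y) + 0 = 2*Y + 0 = 2*Y)
N(5)*(23 + D(3)) = ((9/2)*5)*(23 + 2*3) = 45*(23 + 6)/2 = (45/2)*29 = 1305/2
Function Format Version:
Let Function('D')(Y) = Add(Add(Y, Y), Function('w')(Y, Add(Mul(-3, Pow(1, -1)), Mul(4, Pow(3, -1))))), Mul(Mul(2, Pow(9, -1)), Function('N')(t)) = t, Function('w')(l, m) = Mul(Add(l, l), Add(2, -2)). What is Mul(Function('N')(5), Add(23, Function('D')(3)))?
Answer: Rational(1305, 2) ≈ 652.50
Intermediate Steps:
Function('w')(l, m) = 0 (Function('w')(l, m) = Mul(Mul(2, l), 0) = 0)
Function('N')(t) = Mul(Rational(9, 2), t)
Function('D')(Y) = Mul(2, Y) (Function('D')(Y) = Add(Add(Y, Y), 0) = Add(Mul(2, Y), 0) = Mul(2, Y))
Mul(Function('N')(5), Add(23, Function('D')(3))) = Mul(Mul(Rational(9, 2), 5), Add(23, Mul(2, 3))) = Mul(Rational(45, 2), Add(23, 6)) = Mul(Rational(45, 2), 29) = Rational(1305, 2)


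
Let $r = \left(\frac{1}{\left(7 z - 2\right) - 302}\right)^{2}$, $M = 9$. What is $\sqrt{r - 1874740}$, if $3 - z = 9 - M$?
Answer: $\frac{3 i \sqrt{16682894651}}{283} \approx 1369.2 i$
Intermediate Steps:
$z = 3$ ($z = 3 - \left(9 - 9\right) = 3 - 0 = 3 + 0 = 3$)
$r = \frac{1}{80089}$ ($r = \left(\frac{1}{\left(7 \cdot 3 - 2\right) - 302}\right)^{2} = \left(\frac{1}{\left(21 - 2\right) - 302}\right)^{2} = \left(\frac{1}{19 - 302}\right)^{2} = \left(\frac{1}{-283}\right)^{2} = \left(- \frac{1}{283}\right)^{2} = \frac{1}{80089} \approx 1.2486 \cdot 10^{-5}$)
$\sqrt{r - 1874740} = \sqrt{\frac{1}{80089} - 1874740} = \sqrt{- \frac{150146051859}{80089}} = \frac{3 i \sqrt{16682894651}}{283}$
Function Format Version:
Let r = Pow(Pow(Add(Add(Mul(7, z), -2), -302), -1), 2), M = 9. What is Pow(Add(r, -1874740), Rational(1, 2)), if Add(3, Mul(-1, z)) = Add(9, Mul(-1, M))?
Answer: Mul(Rational(3, 283), I, Pow(16682894651, Rational(1, 2))) ≈ Mul(1369.2, I)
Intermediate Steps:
z = 3 (z = Add(3, Mul(-1, Add(9, Mul(-1, 9)))) = Add(3, Mul(-1, Add(9, -9))) = Add(3, Mul(-1, 0)) = Add(3, 0) = 3)
r = Rational(1, 80089) (r = Pow(Pow(Add(Add(Mul(7, 3), -2), -302), -1), 2) = Pow(Pow(Add(Add(21, -2), -302), -1), 2) = Pow(Pow(Add(19, -302), -1), 2) = Pow(Pow(-283, -1), 2) = Pow(Rational(-1, 283), 2) = Rational(1, 80089) ≈ 1.2486e-5)
Pow(Add(r, -1874740), Rational(1, 2)) = Pow(Add(Rational(1, 80089), -1874740), Rational(1, 2)) = Pow(Rational(-150146051859, 80089), Rational(1, 2)) = Mul(Rational(3, 283), I, Pow(16682894651, Rational(1, 2)))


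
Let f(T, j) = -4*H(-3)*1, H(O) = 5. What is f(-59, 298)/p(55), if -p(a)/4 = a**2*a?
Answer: 1/33275 ≈ 3.0053e-5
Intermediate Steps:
p(a) = -4*a**3 (p(a) = -4*a**2*a = -4*a**3)
f(T, j) = -20 (f(T, j) = -4*5*1 = -20*1 = -20)
f(-59, 298)/p(55) = -20/((-4*55**3)) = -20/((-4*166375)) = -20/(-665500) = -20*(-1/665500) = 1/33275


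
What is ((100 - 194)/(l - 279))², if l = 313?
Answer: 2209/289 ≈ 7.6436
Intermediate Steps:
((100 - 194)/(l - 279))² = ((100 - 194)/(313 - 279))² = (-94/34)² = (-94*1/34)² = (-47/17)² = 2209/289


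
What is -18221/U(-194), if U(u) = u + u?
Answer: 18221/388 ≈ 46.961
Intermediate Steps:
U(u) = 2*u
-18221/U(-194) = -18221/(2*(-194)) = -18221/(-388) = -18221*(-1/388) = 18221/388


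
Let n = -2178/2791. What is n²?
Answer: 4743684/7789681 ≈ 0.60897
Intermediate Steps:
n = -2178/2791 (n = -2178*1/2791 = -2178/2791 ≈ -0.78036)
n² = (-2178/2791)² = 4743684/7789681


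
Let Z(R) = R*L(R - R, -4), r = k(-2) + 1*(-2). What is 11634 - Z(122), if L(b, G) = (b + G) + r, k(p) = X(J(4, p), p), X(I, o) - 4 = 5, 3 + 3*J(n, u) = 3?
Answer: 11268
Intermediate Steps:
J(n, u) = 0 (J(n, u) = -1 + (1/3)*3 = -1 + 1 = 0)
X(I, o) = 9 (X(I, o) = 4 + 5 = 9)
k(p) = 9
r = 7 (r = 9 + 1*(-2) = 9 - 2 = 7)
L(b, G) = 7 + G + b (L(b, G) = (b + G) + 7 = (G + b) + 7 = 7 + G + b)
Z(R) = 3*R (Z(R) = R*(7 - 4 + (R - R)) = R*(7 - 4 + 0) = R*3 = 3*R)
11634 - Z(122) = 11634 - 3*122 = 11634 - 1*366 = 11634 - 366 = 11268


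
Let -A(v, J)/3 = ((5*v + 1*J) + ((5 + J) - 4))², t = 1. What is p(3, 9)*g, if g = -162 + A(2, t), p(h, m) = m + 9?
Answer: -12042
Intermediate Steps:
A(v, J) = -3*(1 + 2*J + 5*v)² (A(v, J) = -3*((5*v + 1*J) + ((5 + J) - 4))² = -3*((5*v + J) + (1 + J))² = -3*((J + 5*v) + (1 + J))² = -3*(1 + 2*J + 5*v)²)
p(h, m) = 9 + m
g = -669 (g = -162 - 3*(1 + 2*1 + 5*2)² = -162 - 3*(1 + 2 + 10)² = -162 - 3*13² = -162 - 3*169 = -162 - 507 = -669)
p(3, 9)*g = (9 + 9)*(-669) = 18*(-669) = -12042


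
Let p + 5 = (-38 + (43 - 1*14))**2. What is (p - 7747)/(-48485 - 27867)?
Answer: 7671/76352 ≈ 0.10047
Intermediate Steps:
p = 76 (p = -5 + (-38 + (43 - 1*14))**2 = -5 + (-38 + (43 - 14))**2 = -5 + (-38 + 29)**2 = -5 + (-9)**2 = -5 + 81 = 76)
(p - 7747)/(-48485 - 27867) = (76 - 7747)/(-48485 - 27867) = -7671/(-76352) = -7671*(-1/76352) = 7671/76352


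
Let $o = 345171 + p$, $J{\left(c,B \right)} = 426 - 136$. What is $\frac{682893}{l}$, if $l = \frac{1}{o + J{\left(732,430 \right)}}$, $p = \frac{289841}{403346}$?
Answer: $\frac{95154721958549871}{403346} \approx 2.3591 \cdot 10^{11}$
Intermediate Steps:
$J{\left(c,B \right)} = 290$
$p = \frac{289841}{403346}$ ($p = 289841 \cdot \frac{1}{403346} = \frac{289841}{403346} \approx 0.71859$)
$o = \frac{139223632007}{403346}$ ($o = 345171 + \frac{289841}{403346} = \frac{139223632007}{403346} \approx 3.4517 \cdot 10^{5}$)
$l = \frac{403346}{139340602347}$ ($l = \frac{1}{\frac{139223632007}{403346} + 290} = \frac{1}{\frac{139340602347}{403346}} = \frac{403346}{139340602347} \approx 2.8947 \cdot 10^{-6}$)
$\frac{682893}{l} = \frac{682893}{\frac{403346}{139340602347}} = 682893 \cdot \frac{139340602347}{403346} = \frac{95154721958549871}{403346}$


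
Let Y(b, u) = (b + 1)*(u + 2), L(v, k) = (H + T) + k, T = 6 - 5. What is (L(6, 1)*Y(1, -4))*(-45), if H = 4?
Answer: 1080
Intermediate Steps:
T = 1
L(v, k) = 5 + k (L(v, k) = (4 + 1) + k = 5 + k)
Y(b, u) = (1 + b)*(2 + u)
(L(6, 1)*Y(1, -4))*(-45) = ((5 + 1)*(2 - 4 + 2*1 + 1*(-4)))*(-45) = (6*(2 - 4 + 2 - 4))*(-45) = (6*(-4))*(-45) = -24*(-45) = 1080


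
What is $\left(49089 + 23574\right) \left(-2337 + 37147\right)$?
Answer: $2529399030$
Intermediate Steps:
$\left(49089 + 23574\right) \left(-2337 + 37147\right) = 72663 \cdot 34810 = 2529399030$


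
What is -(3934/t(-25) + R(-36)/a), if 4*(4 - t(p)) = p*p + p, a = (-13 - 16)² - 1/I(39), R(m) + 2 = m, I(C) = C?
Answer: 32310926/1197127 ≈ 26.990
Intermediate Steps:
R(m) = -2 + m
a = 32798/39 (a = (-13 - 16)² - 1/39 = (-29)² - 1*1/39 = 841 - 1/39 = 32798/39 ≈ 840.97)
t(p) = 4 - p/4 - p²/4 (t(p) = 4 - (p*p + p)/4 = 4 - (p² + p)/4 = 4 - (p + p²)/4 = 4 + (-p/4 - p²/4) = 4 - p/4 - p²/4)
-(3934/t(-25) + R(-36)/a) = -(3934/(4 - ¼*(-25) - ¼*(-25)²) + (-2 - 36)/(32798/39)) = -(3934/(4 + 25/4 - ¼*625) - 38*39/32798) = -(3934/(4 + 25/4 - 625/4) - 741/16399) = -(3934/(-146) - 741/16399) = -(3934*(-1/146) - 741/16399) = -(-1967/73 - 741/16399) = -1*(-32310926/1197127) = 32310926/1197127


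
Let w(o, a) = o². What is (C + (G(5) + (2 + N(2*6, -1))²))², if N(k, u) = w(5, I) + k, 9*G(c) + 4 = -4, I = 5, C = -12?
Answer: 184226329/81 ≈ 2.2744e+6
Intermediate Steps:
G(c) = -8/9 (G(c) = -4/9 + (⅑)*(-4) = -4/9 - 4/9 = -8/9)
N(k, u) = 25 + k (N(k, u) = 5² + k = 25 + k)
(C + (G(5) + (2 + N(2*6, -1))²))² = (-12 + (-8/9 + (2 + (25 + 2*6))²))² = (-12 + (-8/9 + (2 + (25 + 12))²))² = (-12 + (-8/9 + (2 + 37)²))² = (-12 + (-8/9 + 39²))² = (-12 + (-8/9 + 1521))² = (-12 + 13681/9)² = (13573/9)² = 184226329/81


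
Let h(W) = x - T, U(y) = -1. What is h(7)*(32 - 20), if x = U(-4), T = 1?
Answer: -24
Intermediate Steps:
x = -1
h(W) = -2 (h(W) = -1 - 1*1 = -1 - 1 = -2)
h(7)*(32 - 20) = -2*(32 - 20) = -2*12 = -24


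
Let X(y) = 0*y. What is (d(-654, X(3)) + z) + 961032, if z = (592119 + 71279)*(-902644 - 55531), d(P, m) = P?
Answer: -635650418272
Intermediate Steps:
X(y) = 0
z = -635651378650 (z = 663398*(-958175) = -635651378650)
(d(-654, X(3)) + z) + 961032 = (-654 - 635651378650) + 961032 = -635651379304 + 961032 = -635650418272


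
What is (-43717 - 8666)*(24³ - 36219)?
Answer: 1173117285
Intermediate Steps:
(-43717 - 8666)*(24³ - 36219) = -52383*(13824 - 36219) = -52383*(-22395) = 1173117285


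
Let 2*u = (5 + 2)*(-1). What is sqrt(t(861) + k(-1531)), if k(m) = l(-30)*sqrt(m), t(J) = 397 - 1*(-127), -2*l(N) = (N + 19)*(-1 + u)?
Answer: sqrt(2096 - 99*I*sqrt(1531))/2 ≈ 28.505 - 16.987*I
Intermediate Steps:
u = -7/2 (u = ((5 + 2)*(-1))/2 = (7*(-1))/2 = (1/2)*(-7) = -7/2 ≈ -3.5000)
l(N) = 171/4 + 9*N/4 (l(N) = -(N + 19)*(-1 - 7/2)/2 = -(19 + N)*(-9)/(2*2) = -(-171/2 - 9*N/2)/2 = 171/4 + 9*N/4)
t(J) = 524 (t(J) = 397 + 127 = 524)
k(m) = -99*sqrt(m)/4 (k(m) = (171/4 + (9/4)*(-30))*sqrt(m) = (171/4 - 135/2)*sqrt(m) = -99*sqrt(m)/4)
sqrt(t(861) + k(-1531)) = sqrt(524 - 99*I*sqrt(1531)/4)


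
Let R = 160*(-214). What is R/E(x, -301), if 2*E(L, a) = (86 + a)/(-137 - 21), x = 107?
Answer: -2163968/43 ≈ -50325.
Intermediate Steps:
E(L, a) = -43/158 - a/316 (E(L, a) = ((86 + a)/(-137 - 21))/2 = ((86 + a)/(-158))/2 = ((86 + a)*(-1/158))/2 = (-43/79 - a/158)/2 = -43/158 - a/316)
R = -34240
R/E(x, -301) = -34240/(-43/158 - 1/316*(-301)) = -34240/(-43/158 + 301/316) = -34240/215/316 = -34240*316/215 = -2163968/43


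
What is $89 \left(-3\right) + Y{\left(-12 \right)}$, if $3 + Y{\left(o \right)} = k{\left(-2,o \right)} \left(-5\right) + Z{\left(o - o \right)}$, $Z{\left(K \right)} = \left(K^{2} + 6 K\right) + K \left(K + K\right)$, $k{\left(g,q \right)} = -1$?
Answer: $-265$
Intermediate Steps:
$Z{\left(K \right)} = 3 K^{2} + 6 K$ ($Z{\left(K \right)} = \left(K^{2} + 6 K\right) + K 2 K = \left(K^{2} + 6 K\right) + 2 K^{2} = 3 K^{2} + 6 K$)
$Y{\left(o \right)} = 2$ ($Y{\left(o \right)} = -3 + \left(\left(-1\right) \left(-5\right) + 3 \left(o - o\right) \left(2 + \left(o - o\right)\right)\right) = -3 + \left(5 + 3 \cdot 0 \left(2 + 0\right)\right) = -3 + \left(5 + 3 \cdot 0 \cdot 2\right) = -3 + \left(5 + 0\right) = -3 + 5 = 2$)
$89 \left(-3\right) + Y{\left(-12 \right)} = 89 \left(-3\right) + 2 = -267 + 2 = -265$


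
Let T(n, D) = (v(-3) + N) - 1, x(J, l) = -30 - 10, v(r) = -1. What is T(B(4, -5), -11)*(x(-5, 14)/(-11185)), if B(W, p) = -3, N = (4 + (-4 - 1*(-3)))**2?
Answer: 56/2237 ≈ 0.025034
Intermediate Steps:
x(J, l) = -40
N = 9 (N = (4 + (-4 + 3))**2 = (4 - 1)**2 = 3**2 = 9)
T(n, D) = 7 (T(n, D) = (-1 + 9) - 1 = 8 - 1 = 7)
T(B(4, -5), -11)*(x(-5, 14)/(-11185)) = 7*(-40/(-11185)) = 7*(-40*(-1/11185)) = 7*(8/2237) = 56/2237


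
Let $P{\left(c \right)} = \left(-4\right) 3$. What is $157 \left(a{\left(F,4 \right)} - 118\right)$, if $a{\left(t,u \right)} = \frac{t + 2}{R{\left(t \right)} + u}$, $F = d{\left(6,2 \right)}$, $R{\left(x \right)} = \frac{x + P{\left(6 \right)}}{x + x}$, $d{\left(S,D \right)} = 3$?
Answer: $-18212$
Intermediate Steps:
$P{\left(c \right)} = -12$
$R{\left(x \right)} = \frac{-12 + x}{2 x}$ ($R{\left(x \right)} = \frac{x - 12}{x + x} = \frac{-12 + x}{2 x}$)
$F = 3$
$a{\left(t,u \right)} = \frac{2 + t}{u + \frac{-12 + t}{2 t}}$ ($a{\left(t,u \right)} = \frac{t + 2}{\frac{-12 + t}{2 t} + u} = \frac{2 + t}{u + \frac{-12 + t}{2 t}}$)
$157 \left(a{\left(F,4 \right)} - 118\right) = 157 \left(2 \cdot 3 \frac{1}{-12 + 3 + 2 \cdot 3 \cdot 4} \left(2 + 3\right) - 118\right) = 157 \left(2 \cdot 3 \frac{1}{-12 + 3 + 24} \cdot 5 - 118\right) = 157 \left(2 \cdot 3 \cdot \frac{1}{15} \cdot 5 - 118\right) = 157 \left(2 - 118\right) = 157 \left(-116\right) = -18212$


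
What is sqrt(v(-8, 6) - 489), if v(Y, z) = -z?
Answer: 3*I*sqrt(55) ≈ 22.249*I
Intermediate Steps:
sqrt(v(-8, 6) - 489) = sqrt(-1*6 - 489) = sqrt(-6 - 489) = sqrt(-495) = 3*I*sqrt(55)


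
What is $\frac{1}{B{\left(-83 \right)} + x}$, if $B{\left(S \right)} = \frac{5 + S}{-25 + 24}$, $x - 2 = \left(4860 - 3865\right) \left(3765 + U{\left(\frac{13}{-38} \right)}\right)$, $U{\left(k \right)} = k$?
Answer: $\frac{38}{142344755} \approx 2.6696 \cdot 10^{-7}$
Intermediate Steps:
$x = \frac{142341791}{38}$ ($x = 2 + \left(4860 - 3865\right) \left(3765 + \frac{13}{-38}\right) = 2 + 995 \left(3765 + 13 \left(- \frac{1}{38}\right)\right) = 2 + 995 \left(3765 - \frac{13}{38}\right) = 2 + 995 \cdot \frac{143057}{38} = 2 + \frac{142341715}{38} = \frac{142341791}{38} \approx 3.7458 \cdot 10^{6}$)
$B{\left(S \right)} = -5 - S$ ($B{\left(S \right)} = \frac{5 + S}{-1} = \left(5 + S\right) \left(-1\right) = -5 - S$)
$\frac{1}{B{\left(-83 \right)} + x} = \frac{1}{\left(-5 - -83\right) + \frac{142341791}{38}} = \frac{1}{\left(-5 + 83\right) + \frac{142341791}{38}} = \frac{1}{78 + \frac{142341791}{38}} = \frac{1}{\frac{142344755}{38}} = \frac{38}{142344755}$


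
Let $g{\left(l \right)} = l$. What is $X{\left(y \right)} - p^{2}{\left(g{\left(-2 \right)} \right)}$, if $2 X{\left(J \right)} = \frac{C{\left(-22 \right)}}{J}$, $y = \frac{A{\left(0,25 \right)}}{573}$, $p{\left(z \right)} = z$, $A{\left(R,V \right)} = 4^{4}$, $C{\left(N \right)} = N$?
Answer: $- \frac{7327}{256} \approx -28.621$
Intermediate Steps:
$A{\left(R,V \right)} = 256$
$y = \frac{256}{573} \approx 0.44677$
$X{\left(J \right)} = - \frac{11}{J}$ ($X{\left(J \right)} = \frac{\left(-22\right) \frac{1}{J}}{2} = - \frac{11}{J}$)
$X{\left(y \right)} - p^{2}{\left(g{\left(-2 \right)} \right)} = - \frac{11}{\frac{256}{573}} - \left(-2\right)^{2} = \left(-11\right) \frac{573}{256} - 4 = - \frac{6303}{256} - 4 = - \frac{7327}{256}$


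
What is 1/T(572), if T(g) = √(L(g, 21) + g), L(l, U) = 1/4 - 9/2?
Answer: 2*√2271/2271 ≈ 0.041968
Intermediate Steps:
L(l, U) = -17/4 (L(l, U) = 1*(¼) - 9*½ = ¼ - 9/2 = -17/4)
T(g) = √(-17/4 + g)
1/T(572) = 1/(√(-17 + 4*572)/2) = 1/(√(-17 + 2288)/2) = 1/(√2271/2) = 2*√2271/2271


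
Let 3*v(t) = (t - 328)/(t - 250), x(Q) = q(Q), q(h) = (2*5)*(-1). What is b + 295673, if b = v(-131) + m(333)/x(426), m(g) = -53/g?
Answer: 125043244991/422910 ≈ 2.9567e+5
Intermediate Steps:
q(h) = -10 (q(h) = 10*(-1) = -10)
x(Q) = -10
v(t) = (-328 + t)/(3*(-250 + t)) (v(t) = ((t - 328)/(t - 250))/3 = ((-328 + t)/(-250 + t))/3 = (-328 + t)/(3*(-250 + t)))
b = 176561/422910 (b = (-328 - 131)/(3*(-250 - 131)) - 53/333/(-10) = (⅓)*(-459)/(-381) - 53*1/333*(-⅒) = (⅓)*(-1/381)*(-459) - 53/333*(-⅒) = 51/127 + 53/3330 = 176561/422910 ≈ 0.41749)
b + 295673 = 176561/422910 + 295673 = 125043244991/422910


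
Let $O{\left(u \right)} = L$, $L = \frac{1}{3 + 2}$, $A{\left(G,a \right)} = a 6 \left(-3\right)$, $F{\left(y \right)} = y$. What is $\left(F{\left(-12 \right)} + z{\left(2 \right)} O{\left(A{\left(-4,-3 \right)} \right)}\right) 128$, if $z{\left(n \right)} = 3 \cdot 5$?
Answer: $-1152$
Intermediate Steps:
$A{\left(G,a \right)} = - 18 a$ ($A{\left(G,a \right)} = 6 a \left(-3\right) = - 18 a$)
$L = \frac{1}{5} \approx 0.2$
$O{\left(u \right)} = \frac{1}{5}$
$z{\left(n \right)} = 15$
$\left(F{\left(-12 \right)} + z{\left(2 \right)} O{\left(A{\left(-4,-3 \right)} \right)}\right) 128 = \left(-12 + 15 \cdot \frac{1}{5}\right) 128 = \left(-12 + 3\right) 128 = \left(-9\right) 128 = -1152$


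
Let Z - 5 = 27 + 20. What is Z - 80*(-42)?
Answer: 3412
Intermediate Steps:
Z = 52 (Z = 5 + (27 + 20) = 5 + 47 = 52)
Z - 80*(-42) = 52 - 80*(-42) = 52 + 3360 = 3412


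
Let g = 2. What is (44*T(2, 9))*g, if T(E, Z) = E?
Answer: 176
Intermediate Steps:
(44*T(2, 9))*g = (44*2)*2 = 88*2 = 176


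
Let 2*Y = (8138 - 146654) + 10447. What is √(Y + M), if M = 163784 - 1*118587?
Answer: 5*I*√3014/2 ≈ 137.25*I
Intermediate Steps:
M = 45197 (M = 163784 - 118587 = 45197)
Y = -128069/2 (Y = ((8138 - 146654) + 10447)/2 = (-138516 + 10447)/2 = (½)*(-128069) = -128069/2 ≈ -64035.)
√(Y + M) = √(-128069/2 + 45197) = √(-37675/2) = 5*I*√3014/2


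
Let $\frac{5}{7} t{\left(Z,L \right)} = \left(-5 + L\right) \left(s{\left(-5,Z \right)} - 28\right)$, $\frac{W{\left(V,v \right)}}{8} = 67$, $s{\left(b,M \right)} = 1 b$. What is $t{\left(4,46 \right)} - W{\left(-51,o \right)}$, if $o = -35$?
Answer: $- \frac{12151}{5} \approx -2430.2$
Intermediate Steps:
$s{\left(b,M \right)} = b$
$W{\left(V,v \right)} = 536$ ($W{\left(V,v \right)} = 8 \cdot 67 = 536$)
$t{\left(Z,L \right)} = 231 - \frac{231 L}{5}$ ($t{\left(Z,L \right)} = \frac{7 \left(-5 + L\right) \left(-5 - 28\right)}{5} = \frac{7 \left(-5 + L\right) \left(-33\right)}{5} = \frac{7 \left(165 - 33 L\right)}{5} = 231 - \frac{231 L}{5}$)
$t{\left(4,46 \right)} - W{\left(-51,o \right)} = \left(231 - \frac{10626}{5}\right) - 536 = - \frac{9471}{5} - 536 = - \frac{12151}{5}$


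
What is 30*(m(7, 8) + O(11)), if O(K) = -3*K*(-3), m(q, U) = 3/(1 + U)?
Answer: 2980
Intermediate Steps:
m(q, U) = 3/(1 + U)
O(K) = 9*K
30*(m(7, 8) + O(11)) = 30*(3/(1 + 8) + 9*11) = 30*(3/9 + 99) = 30*(3*(⅑) + 99) = 30*(⅓ + 99) = 30*(298/3) = 2980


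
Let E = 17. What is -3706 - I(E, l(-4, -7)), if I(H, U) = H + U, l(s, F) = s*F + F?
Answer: -3744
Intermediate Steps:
l(s, F) = F + F*s (l(s, F) = F*s + F = F + F*s)
-3706 - I(E, l(-4, -7)) = -3706 - (17 - 7*(1 - 4)) = -3706 - (17 - 7*(-3)) = -3706 - (17 + 21) = -3706 - 1*38 = -3706 - 38 = -3744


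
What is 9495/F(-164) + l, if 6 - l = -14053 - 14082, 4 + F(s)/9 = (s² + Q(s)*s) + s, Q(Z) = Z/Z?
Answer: 747538579/26564 ≈ 28141.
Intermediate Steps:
Q(Z) = 1
F(s) = -36 + 9*s² + 18*s (F(s) = -36 + 9*((s² + 1*s) + s) = -36 + 9*((s² + s) + s) = -36 + 9*((s + s²) + s) = -36 + 9*(s² + 2*s) = -36 + (9*s² + 18*s) = -36 + 9*s² + 18*s)
l = 28141 (l = 6 - (-14053 - 14082) = 6 - 1*(-28135) = 6 + 28135 = 28141)
9495/F(-164) + l = 9495/(-36 + 9*(-164)² + 18*(-164)) + 28141 = 9495/(-36 + 9*26896 - 2952) + 28141 = 9495/(-36 + 242064 - 2952) + 28141 = 9495/239076 + 28141 = 9495*(1/239076) + 28141 = 1055/26564 + 28141 = 747538579/26564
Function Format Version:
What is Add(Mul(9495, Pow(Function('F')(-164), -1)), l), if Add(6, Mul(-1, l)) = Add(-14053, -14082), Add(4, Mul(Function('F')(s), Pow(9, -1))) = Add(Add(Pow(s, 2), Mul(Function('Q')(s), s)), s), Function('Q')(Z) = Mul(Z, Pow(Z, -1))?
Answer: Rational(747538579, 26564) ≈ 28141.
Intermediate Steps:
Function('Q')(Z) = 1
Function('F')(s) = Add(-36, Mul(9, Pow(s, 2)), Mul(18, s)) (Function('F')(s) = Add(-36, Mul(9, Add(Add(Pow(s, 2), Mul(1, s)), s))) = Add(-36, Mul(9, Add(Add(Pow(s, 2), s), s))) = Add(-36, Mul(9, Add(Add(s, Pow(s, 2)), s))) = Add(-36, Mul(9, Add(Pow(s, 2), Mul(2, s)))) = Add(-36, Add(Mul(9, Pow(s, 2)), Mul(18, s))) = Add(-36, Mul(9, Pow(s, 2)), Mul(18, s)))
l = 28141 (l = Add(6, Mul(-1, Add(-14053, -14082))) = Add(6, Mul(-1, -28135)) = Add(6, 28135) = 28141)
Add(Mul(9495, Pow(Function('F')(-164), -1)), l) = Add(Mul(9495, Pow(Add(-36, Mul(9, Pow(-164, 2)), Mul(18, -164)), -1)), 28141) = Add(Mul(9495, Pow(Add(-36, Mul(9, 26896), -2952), -1)), 28141) = Add(Mul(9495, Pow(Add(-36, 242064, -2952), -1)), 28141) = Add(Mul(9495, Pow(239076, -1)), 28141) = Add(Mul(9495, Rational(1, 239076)), 28141) = Add(Rational(1055, 26564), 28141) = Rational(747538579, 26564)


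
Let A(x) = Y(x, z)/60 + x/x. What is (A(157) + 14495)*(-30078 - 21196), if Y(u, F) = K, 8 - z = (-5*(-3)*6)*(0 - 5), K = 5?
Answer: -4459633061/6 ≈ -7.4327e+8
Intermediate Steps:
z = 458 (z = 8 - -5*(-3)*6*(0 - 5) = 8 - 15*6*(-5) = 8 - 90*(-5) = 8 - 1*(-450) = 8 + 450 = 458)
Y(u, F) = 5
A(x) = 13/12 (A(x) = 5/60 + x/x = 5*(1/60) + 1 = 1/12 + 1 = 13/12)
(A(157) + 14495)*(-30078 - 21196) = (13/12 + 14495)*(-30078 - 21196) = (173953/12)*(-51274) = -4459633061/6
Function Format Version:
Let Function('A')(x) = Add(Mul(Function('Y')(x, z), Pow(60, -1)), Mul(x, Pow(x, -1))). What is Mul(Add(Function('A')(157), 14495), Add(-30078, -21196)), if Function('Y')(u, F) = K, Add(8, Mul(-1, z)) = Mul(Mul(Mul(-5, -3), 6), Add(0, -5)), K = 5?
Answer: Rational(-4459633061, 6) ≈ -7.4327e+8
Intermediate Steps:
z = 458 (z = Add(8, Mul(-1, Mul(Mul(Mul(-5, -3), 6), Add(0, -5)))) = Add(8, Mul(-1, Mul(Mul(15, 6), -5))) = Add(8, Mul(-1, Mul(90, -5))) = Add(8, Mul(-1, -450)) = Add(8, 450) = 458)
Function('Y')(u, F) = 5
Function('A')(x) = Rational(13, 12) (Function('A')(x) = Add(Mul(5, Pow(60, -1)), Mul(x, Pow(x, -1))) = Add(Mul(5, Rational(1, 60)), 1) = Add(Rational(1, 12), 1) = Rational(13, 12))
Mul(Add(Function('A')(157), 14495), Add(-30078, -21196)) = Mul(Add(Rational(13, 12), 14495), Add(-30078, -21196)) = Mul(Rational(173953, 12), -51274) = Rational(-4459633061, 6)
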